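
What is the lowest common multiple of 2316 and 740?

gcd first: 2316 = 3·740 + 96; 740 = 7·96 + 68; 96 = 1·68 + 28; 68 = 2·28 + 12; 28 = 2·12 + 4; 12 = 3·4 + 0 → gcd = 4
lcm = 2316·740/gcd = 1713840/4 = 428460

428460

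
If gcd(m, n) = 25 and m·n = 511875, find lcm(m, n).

Since gcd(m,n)·lcm(m,n) = mn, lcm = 511875/25 = 20475.

20475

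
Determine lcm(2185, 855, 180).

2185 = 5 · 19 · 23; 855 = 3² · 5 · 19; 180 = 2² · 3² · 5
lcm takes max exponent of each prime: 2² · 3² · 5 · 19 · 23 = 78660

78660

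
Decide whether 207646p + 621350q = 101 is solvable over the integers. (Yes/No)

By Bézout, 207646p + 621350q = 101 has integer solutions iff gcd(207646, 621350) | 101.
Euclid: 621350 = 2·207646 + 206058; 207646 = 1·206058 + 1588; 206058 = 129·1588 + 1206; 1588 = 1·1206 + 382; 1206 = 3·382 + 60; 382 = 6·60 + 22; 60 = 2·22 + 16; 22 = 1·16 + 6; 16 = 2·6 + 4; 6 = 1·4 + 2; 4 = 2·2 + 0. gcd = 2; 101 mod 2 = 1. No.

No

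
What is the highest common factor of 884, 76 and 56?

gcd(884, 76): 884 = 11·76 + 48; 76 = 1·48 + 28; 48 = 1·28 + 20; 28 = 1·20 + 8; 20 = 2·8 + 4; 8 = 2·4 + 0 → 4
gcd(4, 56): 56 = 14·4 + 0 → 4

4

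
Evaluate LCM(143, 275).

gcd first: 275 = 1·143 + 132; 143 = 1·132 + 11; 132 = 12·11 + 0 → gcd = 11
lcm = 143·275/gcd = 39325/11 = 3575

3575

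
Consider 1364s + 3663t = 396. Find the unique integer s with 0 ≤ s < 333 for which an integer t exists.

Euclid: 3663 = 2·1364 + 935; 1364 = 1·935 + 429; 935 = 2·429 + 77; 429 = 5·77 + 44; 77 = 1·44 + 33; 44 = 1·33 + 11; 33 = 3·11 + 0 → gcd = 11; 396 = 11·36.
Back-substitution yields 1364·(94) + 3663·(-35) = 11, so one solution is s = 94·36 = 3384, t = -35·36 = -1260.
Solutions in s differ by 3663/11 = 333; the one in [0, 333) is 3384 mod 333 = 54.

54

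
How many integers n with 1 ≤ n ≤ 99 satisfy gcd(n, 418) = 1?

42

Prime factors of 418: 2, 11, 19. Count integers ≤ 99 divisible by none of them.
By inclusion–exclusion: 99 − ⌊99/2⌋ − ⌊99/11⌋ − ⌊99/19⌋ + ⌊99/22⌋ + ⌊99/38⌋ + ⌊99/209⌋ − ⌊99/418⌋ = 42.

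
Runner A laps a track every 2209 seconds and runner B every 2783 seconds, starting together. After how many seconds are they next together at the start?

gcd first: 2783 = 1·2209 + 574; 2209 = 3·574 + 487; 574 = 1·487 + 87; 487 = 5·87 + 52; 87 = 1·52 + 35; 52 = 1·35 + 17; 35 = 2·17 + 1; 17 = 17·1 + 0 → gcd = 1
lcm = 2209·2783/gcd = 6147647/1 = 6147647

6147647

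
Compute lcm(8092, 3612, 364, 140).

67851420

lcm(8092, 3612) = 8092·3612/gcd = 29228304/28 = 1043868
lcm(1043868, 364) = 1043868·364/gcd = 379967952/28 = 13570284
lcm(13570284, 140) = 13570284·140/gcd = 1899839760/28 = 67851420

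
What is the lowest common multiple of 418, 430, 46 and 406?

419603030

418 = 2 · 11 · 19; 430 = 2 · 5 · 43; 46 = 2 · 23; 406 = 2 · 7 · 29
lcm takes max exponent of each prime: 2 · 5 · 7 · 11 · 19 · 23 · 29 · 43 = 419603030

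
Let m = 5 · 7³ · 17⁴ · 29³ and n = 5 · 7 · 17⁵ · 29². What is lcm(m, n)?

max exponent per prime: 5 · 7³ · 17⁵ · 29³ = 59388550419695

59388550419695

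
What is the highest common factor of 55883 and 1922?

Euclid: 55883 = 29·1922 + 145; 1922 = 13·145 + 37; 145 = 3·37 + 34; 37 = 1·34 + 3; 34 = 11·3 + 1; 3 = 3·1 + 0. Last nonzero remainder: 1.

1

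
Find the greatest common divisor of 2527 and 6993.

7

Euclid: 6993 = 2·2527 + 1939; 2527 = 1·1939 + 588; 1939 = 3·588 + 175; 588 = 3·175 + 63; 175 = 2·63 + 49; 63 = 1·49 + 14; 49 = 3·14 + 7; 14 = 2·7 + 0. Last nonzero remainder: 7.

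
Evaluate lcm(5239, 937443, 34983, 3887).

2005190577

5239 = 13² · 31; 937443 = 3 · 13² · 43²; 34983 = 3² · 13² · 23; 3887 = 13² · 23
lcm takes max exponent of each prime: 3² · 13² · 23 · 31 · 43² = 2005190577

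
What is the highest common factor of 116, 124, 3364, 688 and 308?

116 = 2² · 29; 124 = 2² · 31; 3364 = 2² · 29²; 688 = 2⁴ · 43; 308 = 2² · 7 · 11
gcd takes min exponent of each prime: 2² = 4

4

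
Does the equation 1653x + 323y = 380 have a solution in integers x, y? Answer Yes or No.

gcd(1653, 323): 1653 = 5·323 + 38; 323 = 8·38 + 19; 38 = 2·19 + 0 → 19
19 divides 380, so a solution exists.

Yes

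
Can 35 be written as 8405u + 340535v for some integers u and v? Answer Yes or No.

Yes

gcd(8405, 340535): 340535 = 40·8405 + 4335; 8405 = 1·4335 + 4070; 4335 = 1·4070 + 265; 4070 = 15·265 + 95; 265 = 2·95 + 75; 95 = 1·75 + 20; 75 = 3·20 + 15; 20 = 1·15 + 5; 15 = 3·5 + 0 → 5
5 divides 35, so a solution exists.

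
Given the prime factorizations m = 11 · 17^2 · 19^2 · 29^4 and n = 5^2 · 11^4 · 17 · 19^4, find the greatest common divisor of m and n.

67507

min exponent per shared prime: 11 · 17 · 19^2 = 67507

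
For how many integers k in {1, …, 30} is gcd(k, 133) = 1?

Prime factors of 133: 7, 19. Count integers ≤ 30 divisible by none of them.
By inclusion–exclusion: 30 − ⌊30/7⌋ − ⌊30/19⌋ + ⌊30/133⌋ = 25.

25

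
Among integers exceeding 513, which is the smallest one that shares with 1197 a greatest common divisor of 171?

gcd(t, 1197) = 171 forces 171 | t; write t = 171s. Then gcd(171s, 171·7) = 171·gcd(s, 7), so need gcd(s, 7) = 1.
171s > 513 gives s ≥ 4. The least s ≥ 4 coprime to 7 is 4, so t = 171·4 = 684.

684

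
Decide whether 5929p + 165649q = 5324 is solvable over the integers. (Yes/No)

gcd(5929, 165649): 165649 = 27·5929 + 5566; 5929 = 1·5566 + 363; 5566 = 15·363 + 121; 363 = 3·121 + 0 → 121
121 divides 5324, so a solution exists.

Yes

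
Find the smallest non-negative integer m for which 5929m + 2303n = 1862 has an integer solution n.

gcd(5929, 2303) = 49 (Euclid: 5929 = 2·2303 + 1323; 2303 = 1·1323 + 980; 1323 = 1·980 + 343; 980 = 2·343 + 294; 343 = 1·294 + 49; 294 = 6·49 + 0), and 49 | 1862.
Extended Euclid: 5929·(7) + 2303·(-18) = 49. Scale by 38: m₀ = 266.
General solution m = m₀ + 47t; reducing mod 47 gives m = 31 (and n = -79).

31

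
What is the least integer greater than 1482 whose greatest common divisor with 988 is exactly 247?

1729

gcd(k, 988) = 247 forces 247 | k; write k = 247s. Then gcd(247s, 247·4) = 247·gcd(s, 4), so need gcd(s, 4) = 1.
247s > 1482 gives s ≥ 7. The least s ≥ 7 coprime to 4 is 7, so k = 247·7 = 1729.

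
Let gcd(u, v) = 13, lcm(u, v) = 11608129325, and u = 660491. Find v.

Using uv = gcd(u,v)·lcm(u,v) = 13·11608129325 = 150905681225, we get v = 150905681225/660491 = 228475.

228475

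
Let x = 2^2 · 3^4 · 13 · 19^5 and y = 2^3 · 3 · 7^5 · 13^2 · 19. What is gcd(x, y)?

2964

min exponent per shared prime: 2^2 · 3 · 13 · 19 = 2964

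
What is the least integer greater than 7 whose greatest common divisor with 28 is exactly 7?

Multiples of 7 above 7: 7·2, 7·3, … . Need the cofactor coprime to 28/7 = 4.
Checking s = 2, 3, … the first with gcd(s, 4) = 1 is s = 3, giving 21.

21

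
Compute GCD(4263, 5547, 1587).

3

gcd(4263, 5547): 5547 = 1·4263 + 1284; 4263 = 3·1284 + 411; 1284 = 3·411 + 51; 411 = 8·51 + 3; 51 = 17·3 + 0 → 3
gcd(3, 1587): 1587 = 529·3 + 0 → 3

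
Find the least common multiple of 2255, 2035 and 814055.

30120035

2255 = 5 · 11 · 41; 2035 = 5 · 11 · 37; 814055 = 5 · 11 · 19² · 41
lcm takes max exponent of each prime: 5 · 11 · 19² · 37 · 41 = 30120035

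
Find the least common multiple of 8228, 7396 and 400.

lcm(8228, 7396) = 8228·7396/gcd = 60854288/4 = 15213572
lcm(15213572, 400) = 15213572·400/gcd = 6085428800/4 = 1521357200

1521357200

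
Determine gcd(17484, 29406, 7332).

6

gcd(17484, 29406): 29406 = 1·17484 + 11922; 17484 = 1·11922 + 5562; 11922 = 2·5562 + 798; 5562 = 6·798 + 774; 798 = 1·774 + 24; 774 = 32·24 + 6; 24 = 4·6 + 0 → 6
gcd(6, 7332): 7332 = 1222·6 + 0 → 6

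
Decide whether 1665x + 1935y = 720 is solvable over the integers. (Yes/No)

gcd(1665, 1935): 1935 = 1·1665 + 270; 1665 = 6·270 + 45; 270 = 6·45 + 0 → 45
45 divides 720, so a solution exists.

Yes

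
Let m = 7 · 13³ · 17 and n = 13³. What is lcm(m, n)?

max exponent per prime: 7 · 13³ · 17 = 261443

261443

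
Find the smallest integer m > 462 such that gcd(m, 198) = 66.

528

198 = 66·3. Any m with gcd(m, 198) = 66 is a multiple of 66, say 66s, with s coprime to 3.
Need s > 462/66, so s ≥ 8. First s ≥ 8 with gcd(s, 3) = 1 is s = 8. Thus m = 66·8 = 528.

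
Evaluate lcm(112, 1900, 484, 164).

263925200

lcm(112, 1900) = 112·1900/gcd = 212800/4 = 53200
lcm(53200, 484) = 53200·484/gcd = 25748800/4 = 6437200
lcm(6437200, 164) = 6437200·164/gcd = 1055700800/4 = 263925200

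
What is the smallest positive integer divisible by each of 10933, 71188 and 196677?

905759734932

lcm(10933, 71188) = 10933·71188/gcd = 778298404/13 = 59869108
lcm(59869108, 196677) = 59869108·196677/gcd = 11774876554116/13 = 905759734932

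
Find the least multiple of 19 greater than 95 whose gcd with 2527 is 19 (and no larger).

114

Multiples of 19 above 95: 19·6, 19·7, … . Need the cofactor coprime to 2527/19 = 133.
Checking s = 6, 7, … the first with gcd(s, 133) = 1 is s = 6, giving 114.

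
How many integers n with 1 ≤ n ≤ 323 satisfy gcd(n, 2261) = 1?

2261 = 7·17·19. Inclusion–exclusion on these primes:
323 − ⌊323/7⌋ − ⌊323/17⌋ − ⌊323/19⌋ + ⌊323/119⌋ + ⌊323/133⌋ + ⌊323/323⌋ − ⌊323/2261⌋ = 246

246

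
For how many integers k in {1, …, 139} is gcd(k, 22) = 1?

64

22 = 2·11. Inclusion–exclusion on these primes:
139 − ⌊139/2⌋ − ⌊139/11⌋ + ⌊139/22⌋ = 64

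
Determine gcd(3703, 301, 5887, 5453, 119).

3703 = 7 · 23²; 301 = 7 · 43; 5887 = 7 · 29²; 5453 = 7 · 19 · 41; 119 = 7 · 17
gcd takes min exponent of each prime: 7 = 7

7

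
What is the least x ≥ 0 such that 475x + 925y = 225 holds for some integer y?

Euclid: 925 = 1·475 + 450; 475 = 1·450 + 25; 450 = 18·25 + 0 → gcd = 25; 225 = 25·9.
Back-substitution yields 475·(2) + 925·(-1) = 25, so one solution is x = 2·9 = 18, y = -1·9 = -9.
Solutions in x differ by 925/25 = 37; the one in [0, 37) is 18 mod 37 = 18.

18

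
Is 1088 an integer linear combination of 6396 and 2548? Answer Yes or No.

No

gcd(6396, 2548): 6396 = 2·2548 + 1300; 2548 = 1·1300 + 1248; 1300 = 1·1248 + 52; 1248 = 24·52 + 0 → 52
52 does not divide 1088, so a solution does not exist.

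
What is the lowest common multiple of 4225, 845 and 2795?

181675

lcm(4225, 845) = 4225·845/gcd = 3570125/845 = 4225
lcm(4225, 2795) = 4225·2795/gcd = 11808875/65 = 181675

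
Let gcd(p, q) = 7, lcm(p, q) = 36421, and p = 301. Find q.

847

p·q = gcd·lcm = 7·36421 = 254947, so q = 254947/301 = 847.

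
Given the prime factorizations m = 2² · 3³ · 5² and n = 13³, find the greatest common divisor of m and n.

min exponent per shared prime: (none) = 1

1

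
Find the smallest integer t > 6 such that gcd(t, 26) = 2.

Multiples of 2 above 6: 2·4, 2·5, … . Need the cofactor coprime to 26/2 = 13.
Checking s = 4, 5, … the first with gcd(s, 13) = 1 is s = 4, giving 8.

8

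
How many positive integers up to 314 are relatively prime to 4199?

258

Prime factors of 4199: 13, 17, 19. Count integers ≤ 314 divisible by none of them.
By inclusion–exclusion: 314 − ⌊314/13⌋ − ⌊314/17⌋ − ⌊314/19⌋ + ⌊314/221⌋ + ⌊314/247⌋ + ⌊314/323⌋ − ⌊314/4199⌋ = 258.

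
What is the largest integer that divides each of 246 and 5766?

6

246 = 2 · 3 · 41
5766 = 2 · 3 · 31²
Common: 2 · 3 = 6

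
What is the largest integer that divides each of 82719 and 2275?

91

Euclid: 82719 = 36·2275 + 819; 2275 = 2·819 + 637; 819 = 1·637 + 182; 637 = 3·182 + 91; 182 = 2·91 + 0. Last nonzero remainder: 91.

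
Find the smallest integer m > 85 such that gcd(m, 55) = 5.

90

Multiples of 5 above 85: 5·18, 5·19, … . Need the cofactor coprime to 55/5 = 11.
Checking s = 18, 19, … the first with gcd(s, 11) = 1 is s = 18, giving 90.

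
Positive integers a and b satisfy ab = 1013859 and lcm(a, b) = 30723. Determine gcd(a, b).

From gcd × lcm = ab: gcd = 1013859 / 30723 = 33.

33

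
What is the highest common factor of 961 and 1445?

1

961 = 31²
1445 = 5 · 17²
Common: 1 = 1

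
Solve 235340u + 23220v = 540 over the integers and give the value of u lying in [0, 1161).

540

Euclid: 235340 = 10·23220 + 3140; 23220 = 7·3140 + 1240; 3140 = 2·1240 + 660; 1240 = 1·660 + 580; 660 = 1·580 + 80; 580 = 7·80 + 20; 80 = 4·20 + 0 → gcd = 20; 540 = 20·27.
Back-substitution yields 235340·(-281) + 23220·(2848) = 20, so one solution is u = -281·27 = -7587, v = 2848·27 = 76896.
Solutions in u differ by 23220/20 = 1161; the one in [0, 1161) is -7587 mod 1161 = 540.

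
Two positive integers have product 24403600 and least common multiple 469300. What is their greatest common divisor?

52

gcd·lcm = product, so gcd = 24403600/469300 = 52.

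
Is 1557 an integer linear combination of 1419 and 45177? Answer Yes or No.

No

By Bézout, 1419s − 45177t = 1557 has integer solutions iff gcd(1419, 45177) | 1557.
Euclid: 45177 = 31·1419 + 1188; 1419 = 1·1188 + 231; 1188 = 5·231 + 33; 231 = 7·33 + 0. gcd = 33; 1557 mod 33 = 6. No.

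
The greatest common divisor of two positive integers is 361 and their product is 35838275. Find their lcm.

Since gcd(m,n)·lcm(m,n) = mn, lcm = 35838275/361 = 99275.

99275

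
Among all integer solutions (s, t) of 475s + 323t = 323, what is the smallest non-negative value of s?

Reduce mod 323: 475s ≡ 323 (mod 323). With g = gcd(475, 323) = 19 dividing 323, divide through: 25s ≡ 17 (mod 17).
Since gcd(25, 17) = 1, s ≡ 17·(25)⁻¹ ≡ 0 (mod 17). Smallest non-negative: 0.

0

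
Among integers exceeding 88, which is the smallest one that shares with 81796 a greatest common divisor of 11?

99

gcd(t, 81796) = 11 forces 11 | t; write t = 11s. Then gcd(11s, 11·7436) = 11·gcd(s, 7436), so need gcd(s, 7436) = 1.
11s > 88 gives s ≥ 9. The least s ≥ 9 coprime to 7436 is 9, so t = 11·9 = 99.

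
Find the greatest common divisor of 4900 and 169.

1

Euclid: 4900 = 28·169 + 168; 169 = 1·168 + 1; 168 = 168·1 + 0. Last nonzero remainder: 1.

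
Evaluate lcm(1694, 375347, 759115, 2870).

9850490310430

lcm(1694, 375347) = 1694·375347/gcd = 635837818/7 = 90833974
lcm(90833974, 759115) = 90833974·759115/gcd = 68953432173010/7 = 9850490310430
lcm(9850490310430, 2870) = 9850490310430·2870/gcd = 28270907190934100/2870 = 9850490310430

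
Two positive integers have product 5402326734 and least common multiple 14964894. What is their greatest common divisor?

361

gcd·lcm = product, so gcd = 5402326734/14964894 = 361.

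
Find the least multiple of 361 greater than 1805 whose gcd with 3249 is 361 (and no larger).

gcd(k, 3249) = 361 forces 361 | k; write k = 361s. Then gcd(361s, 361·9) = 361·gcd(s, 9), so need gcd(s, 9) = 1.
361s > 1805 gives s ≥ 6. The least s ≥ 6 coprime to 9 is 7, so k = 361·7 = 2527.

2527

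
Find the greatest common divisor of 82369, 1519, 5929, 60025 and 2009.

49

82369 = 7² · 41²; 1519 = 7² · 31; 5929 = 7² · 11²; 60025 = 5² · 7⁴; 2009 = 7² · 41
gcd takes min exponent of each prime: 7² = 49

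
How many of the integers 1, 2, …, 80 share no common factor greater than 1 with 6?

27

6 = 2·3. Inclusion–exclusion on these primes:
80 − ⌊80/2⌋ − ⌊80/3⌋ + ⌊80/6⌋ = 27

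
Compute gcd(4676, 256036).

4

Euclid: 256036 = 54·4676 + 3532; 4676 = 1·3532 + 1144; 3532 = 3·1144 + 100; 1144 = 11·100 + 44; 100 = 2·44 + 12; 44 = 3·12 + 8; 12 = 1·8 + 4; 8 = 2·4 + 0. Last nonzero remainder: 4.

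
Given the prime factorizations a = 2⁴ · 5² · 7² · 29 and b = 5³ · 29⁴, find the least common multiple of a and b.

max exponent per prime: 2⁴ · 5³ · 7² · 29⁴ = 69313538000

69313538000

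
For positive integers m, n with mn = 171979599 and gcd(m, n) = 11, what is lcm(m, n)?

15634509

gcd·lcm = product, so lcm = 171979599/11 = 15634509.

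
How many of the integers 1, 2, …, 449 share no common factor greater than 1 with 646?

Prime factors of 646: 2, 17, 19. Count integers ≤ 449 divisible by none of them.
By inclusion–exclusion: 449 − ⌊449/2⌋ − ⌊449/17⌋ − ⌊449/19⌋ + ⌊449/34⌋ + ⌊449/38⌋ + ⌊449/323⌋ − ⌊449/646⌋ = 201.

201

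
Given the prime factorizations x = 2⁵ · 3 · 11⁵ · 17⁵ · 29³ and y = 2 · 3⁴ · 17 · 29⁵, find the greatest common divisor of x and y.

2487678

min exponent per shared prime: 2 · 3 · 17 · 29³ = 2487678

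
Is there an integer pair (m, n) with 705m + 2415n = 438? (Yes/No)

By Bézout, 705m + 2415n = 438 has integer solutions iff gcd(705, 2415) | 438.
Euclid: 2415 = 3·705 + 300; 705 = 2·300 + 105; 300 = 2·105 + 90; 105 = 1·90 + 15; 90 = 6·15 + 0. gcd = 15; 438 mod 15 = 3. No.

No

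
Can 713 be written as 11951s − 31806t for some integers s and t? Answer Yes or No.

No

By Bézout, 11951s − 31806t = 713 has integer solutions iff gcd(11951, 31806) | 713.
Euclid: 31806 = 2·11951 + 7904; 11951 = 1·7904 + 4047; 7904 = 1·4047 + 3857; 4047 = 1·3857 + 190; 3857 = 20·190 + 57; 190 = 3·57 + 19; 57 = 3·19 + 0. gcd = 19; 713 mod 19 = 10. No.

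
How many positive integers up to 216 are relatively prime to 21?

124

21 = 3·7. Inclusion–exclusion on these primes:
216 − ⌊216/3⌋ − ⌊216/7⌋ + ⌊216/21⌋ = 124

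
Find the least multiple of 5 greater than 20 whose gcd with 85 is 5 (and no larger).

gcd(m, 85) = 5 forces 5 | m; write m = 5s. Then gcd(5s, 5·17) = 5·gcd(s, 17), so need gcd(s, 17) = 1.
5s > 20 gives s ≥ 5. The least s ≥ 5 coprime to 17 is 5, so m = 5·5 = 25.

25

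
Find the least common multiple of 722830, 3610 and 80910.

2111278728330

722830 = 2 · 5 · 41² · 43; 3610 = 2 · 5 · 19²; 80910 = 2 · 3² · 5 · 29 · 31
lcm takes max exponent of each prime: 2 · 3² · 5 · 19² · 29 · 31 · 41² · 43 = 2111278728330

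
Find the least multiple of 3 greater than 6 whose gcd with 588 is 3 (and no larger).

Multiples of 3 above 6: 3·3, 3·4, … . Need the cofactor coprime to 588/3 = 196.
Checking s = 3, 4, … the first with gcd(s, 196) = 1 is s = 3, giving 9.

9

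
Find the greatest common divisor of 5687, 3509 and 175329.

gcd(5687, 3509): 5687 = 1·3509 + 2178; 3509 = 1·2178 + 1331; 2178 = 1·1331 + 847; 1331 = 1·847 + 484; 847 = 1·484 + 363; 484 = 1·363 + 121; 363 = 3·121 + 0 → 121
gcd(121, 175329): 175329 = 1449·121 + 0 → 121

121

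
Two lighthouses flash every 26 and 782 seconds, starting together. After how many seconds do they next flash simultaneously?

10166

gcd first: 782 = 30·26 + 2; 26 = 13·2 + 0 → gcd = 2
lcm = 26·782/gcd = 20332/2 = 10166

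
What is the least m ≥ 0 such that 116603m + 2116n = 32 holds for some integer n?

Reduce mod 2116: 116603m ≡ 32 (mod 2116). With g = gcd(116603, 2116) = 1 dividing 32, divide through: 116603m ≡ 32 (mod 2116).
Since gcd(116603, 2116) = 1, m ≡ 32·(116603)⁻¹ ≡ 968 (mod 2116). Smallest non-negative: 968.

968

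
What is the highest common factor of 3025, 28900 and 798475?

gcd(3025, 28900): 28900 = 9·3025 + 1675; 3025 = 1·1675 + 1350; 1675 = 1·1350 + 325; 1350 = 4·325 + 50; 325 = 6·50 + 25; 50 = 2·25 + 0 → 25
gcd(25, 798475): 798475 = 31939·25 + 0 → 25

25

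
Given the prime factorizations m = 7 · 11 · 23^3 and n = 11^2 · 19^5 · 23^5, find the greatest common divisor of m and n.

133837

min exponent per shared prime: 11 · 23^3 = 133837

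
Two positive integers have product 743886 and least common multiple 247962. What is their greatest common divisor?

From gcd × lcm = ab: gcd = 743886 / 247962 = 3.

3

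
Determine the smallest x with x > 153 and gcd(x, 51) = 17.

gcd(x, 51) = 17 forces 17 | x; write x = 17s. Then gcd(17s, 17·3) = 17·gcd(s, 3), so need gcd(s, 3) = 1.
17s > 153 gives s ≥ 10. The least s ≥ 10 coprime to 3 is 10, so x = 17·10 = 170.

170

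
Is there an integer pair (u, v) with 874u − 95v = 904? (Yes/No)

No

gcd(874, 95): 874 = 9·95 + 19; 95 = 5·19 + 0 → 19
19 does not divide 904, so a solution does not exist.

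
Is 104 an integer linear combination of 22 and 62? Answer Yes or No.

gcd(22, 62): 62 = 2·22 + 18; 22 = 1·18 + 4; 18 = 4·4 + 2; 4 = 2·2 + 0 → 2
2 divides 104, so a solution exists.

Yes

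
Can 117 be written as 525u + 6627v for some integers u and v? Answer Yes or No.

gcd(525, 6627): 6627 = 12·525 + 327; 525 = 1·327 + 198; 327 = 1·198 + 129; 198 = 1·129 + 69; 129 = 1·69 + 60; 69 = 1·60 + 9; 60 = 6·9 + 6; 9 = 1·6 + 3; 6 = 2·3 + 0 → 3
3 divides 117, so a solution exists.

Yes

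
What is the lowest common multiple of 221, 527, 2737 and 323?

221 = 13 · 17; 527 = 17 · 31; 2737 = 7 · 17 · 23; 323 = 17 · 19
lcm takes max exponent of each prime: 7 · 13 · 17 · 19 · 23 · 31 = 20957209

20957209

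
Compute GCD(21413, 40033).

21413 = 7² · 19 · 23
40033 = 7² · 19 · 43
Common: 7² · 19 = 931

931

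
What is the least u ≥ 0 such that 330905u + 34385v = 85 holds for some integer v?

Reduce mod 34385: 330905u ≡ 85 (mod 34385). With g = gcd(330905, 34385) = 5 dividing 85, divide through: 66181u ≡ 17 (mod 6877).
Since gcd(66181, 6877) = 1, u ≡ 17·(66181)⁻¹ ≡ 5432 (mod 6877). Smallest non-negative: 5432.

5432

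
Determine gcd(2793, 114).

2793 = 3 · 7² · 19
114 = 2 · 3 · 19
Common: 3 · 19 = 57

57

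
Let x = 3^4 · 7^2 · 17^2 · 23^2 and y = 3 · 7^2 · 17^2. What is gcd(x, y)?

min exponent per shared prime: 3 · 7^2 · 17^2 = 42483

42483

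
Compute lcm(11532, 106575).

409674300

gcd first: 106575 = 9·11532 + 2787; 11532 = 4·2787 + 384; 2787 = 7·384 + 99; 384 = 3·99 + 87; 99 = 1·87 + 12; 87 = 7·12 + 3; 12 = 4·3 + 0 → gcd = 3
lcm = 11532·106575/gcd = 1229022900/3 = 409674300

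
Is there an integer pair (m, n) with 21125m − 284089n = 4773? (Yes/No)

By Bézout, 21125m − 284089n = 4773 has integer solutions iff gcd(21125, 284089) | 4773.
Euclid: 284089 = 13·21125 + 9464; 21125 = 2·9464 + 2197; 9464 = 4·2197 + 676; 2197 = 3·676 + 169; 676 = 4·169 + 0. gcd = 169; 4773 mod 169 = 41. No.

No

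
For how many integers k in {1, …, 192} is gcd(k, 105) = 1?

88

Prime factors of 105: 3, 5, 7. Count integers ≤ 192 divisible by none of them.
By inclusion–exclusion: 192 − ⌊192/3⌋ − ⌊192/5⌋ − ⌊192/7⌋ + ⌊192/15⌋ + ⌊192/21⌋ + ⌊192/35⌋ − ⌊192/105⌋ = 88.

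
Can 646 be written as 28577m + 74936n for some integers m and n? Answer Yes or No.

Yes

gcd(28577, 74936): 74936 = 2·28577 + 17782; 28577 = 1·17782 + 10795; 17782 = 1·10795 + 6987; 10795 = 1·6987 + 3808; 6987 = 1·3808 + 3179; 3808 = 1·3179 + 629; 3179 = 5·629 + 34; 629 = 18·34 + 17; 34 = 2·17 + 0 → 17
17 divides 646, so a solution exists.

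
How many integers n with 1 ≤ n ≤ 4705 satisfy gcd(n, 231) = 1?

231 = 3·7·11. Inclusion–exclusion on these primes:
4705 − ⌊4705/3⌋ − ⌊4705/7⌋ − ⌊4705/11⌋ + ⌊4705/21⌋ + ⌊4705/33⌋ + ⌊4705/77⌋ − ⌊4705/231⌋ = 2445

2445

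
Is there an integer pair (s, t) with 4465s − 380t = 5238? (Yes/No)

By Bézout, 4465s − 380t = 5238 has integer solutions iff gcd(4465, 380) | 5238.
Euclid: 4465 = 11·380 + 285; 380 = 1·285 + 95; 285 = 3·95 + 0. gcd = 95; 5238 mod 95 = 13. No.

No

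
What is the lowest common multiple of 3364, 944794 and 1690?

1342826264260

lcm(3364, 944794) = 3364·944794/gcd = 3178287016/2 = 1589143508
lcm(1589143508, 1690) = 1589143508·1690/gcd = 2685652528520/2 = 1342826264260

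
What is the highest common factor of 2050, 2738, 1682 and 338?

2

2050 = 2 · 5² · 41; 2738 = 2 · 37²; 1682 = 2 · 29²; 338 = 2 · 13²
gcd takes min exponent of each prime: 2 = 2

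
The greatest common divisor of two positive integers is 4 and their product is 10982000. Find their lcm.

Since gcd(m,n)·lcm(m,n) = mn, lcm = 10982000/4 = 2745500.

2745500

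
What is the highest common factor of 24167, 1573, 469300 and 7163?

13

gcd(24167, 1573): 24167 = 15·1573 + 572; 1573 = 2·572 + 429; 572 = 1·429 + 143; 429 = 3·143 + 0 → 143
gcd(143, 469300): 469300 = 3281·143 + 117; 143 = 1·117 + 26; 117 = 4·26 + 13; 26 = 2·13 + 0 → 13
gcd(13, 7163): 7163 = 551·13 + 0 → 13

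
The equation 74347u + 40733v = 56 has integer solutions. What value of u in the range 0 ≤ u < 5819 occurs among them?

Euclid: 74347 = 1·40733 + 33614; 40733 = 1·33614 + 7119; 33614 = 4·7119 + 5138; 7119 = 1·5138 + 1981; 5138 = 2·1981 + 1176; 1981 = 1·1176 + 805; 1176 = 1·805 + 371; 805 = 2·371 + 63; 371 = 5·63 + 56; 63 = 1·56 + 7; 56 = 8·7 + 0 → gcd = 7; 56 = 7·8.
Back-substitution yields 74347·(-658) + 40733·(1201) = 7, so one solution is u = -658·8 = -5264, v = 1201·8 = 9608.
Solutions in u differ by 40733/7 = 5819; the one in [0, 5819) is -5264 mod 5819 = 555.

555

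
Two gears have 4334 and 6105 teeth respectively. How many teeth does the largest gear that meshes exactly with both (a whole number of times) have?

11

Euclid: 6105 = 1·4334 + 1771; 4334 = 2·1771 + 792; 1771 = 2·792 + 187; 792 = 4·187 + 44; 187 = 4·44 + 11; 44 = 4·11 + 0. Last nonzero remainder: 11.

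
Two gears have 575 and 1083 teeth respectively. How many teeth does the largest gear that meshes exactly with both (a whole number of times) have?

1

Euclid: 1083 = 1·575 + 508; 575 = 1·508 + 67; 508 = 7·67 + 39; 67 = 1·39 + 28; 39 = 1·28 + 11; 28 = 2·11 + 6; 11 = 1·6 + 5; 6 = 1·5 + 1; 5 = 5·1 + 0. Last nonzero remainder: 1.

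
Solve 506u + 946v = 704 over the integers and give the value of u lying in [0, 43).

7

Euclid: 946 = 1·506 + 440; 506 = 1·440 + 66; 440 = 6·66 + 44; 66 = 1·44 + 22; 44 = 2·22 + 0 → gcd = 22; 704 = 22·32.
Back-substitution yields 506·(15) + 946·(-8) = 22, so one solution is u = 15·32 = 480, v = -8·32 = -256.
Solutions in u differ by 946/22 = 43; the one in [0, 43) is 480 mod 43 = 7.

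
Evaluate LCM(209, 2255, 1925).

209 = 11 · 19; 2255 = 5 · 11 · 41; 1925 = 5² · 7 · 11
lcm takes max exponent of each prime: 5² · 7 · 11 · 19 · 41 = 1499575

1499575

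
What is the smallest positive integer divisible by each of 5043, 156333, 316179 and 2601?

5043 = 3 · 41²; 156333 = 3 · 31 · 41²; 316179 = 3² · 19 · 43²; 2601 = 3² · 17²
lcm takes max exponent of each prime: 3² · 17² · 19 · 31 · 41² · 43² = 4761680718141

4761680718141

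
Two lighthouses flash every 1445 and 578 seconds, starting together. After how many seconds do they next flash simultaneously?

gcd first: 1445 = 2·578 + 289; 578 = 2·289 + 0 → gcd = 289
lcm = 1445·578/gcd = 835210/289 = 2890

2890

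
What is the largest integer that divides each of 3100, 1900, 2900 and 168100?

100

gcd(3100, 1900): 3100 = 1·1900 + 1200; 1900 = 1·1200 + 700; 1200 = 1·700 + 500; 700 = 1·500 + 200; 500 = 2·200 + 100; 200 = 2·100 + 0 → 100
gcd(100, 2900): 2900 = 29·100 + 0 → 100
gcd(100, 168100): 168100 = 1681·100 + 0 → 100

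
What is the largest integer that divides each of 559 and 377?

559 = 13 · 43
377 = 13 · 29
Common: 13 = 13

13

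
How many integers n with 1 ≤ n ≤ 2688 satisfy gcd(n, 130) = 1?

130 = 2·5·13. Inclusion–exclusion on these primes:
2688 − ⌊2688/2⌋ − ⌊2688/5⌋ − ⌊2688/13⌋ + ⌊2688/10⌋ + ⌊2688/26⌋ + ⌊2688/65⌋ − ⌊2688/130⌋ = 993

993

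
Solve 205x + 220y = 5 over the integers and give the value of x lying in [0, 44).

29

gcd(205, 220) = 5 (Euclid: 220 = 1·205 + 15; 205 = 13·15 + 10; 15 = 1·10 + 5; 10 = 2·5 + 0), and 5 | 5.
Extended Euclid: 205·(-15) + 220·(14) = 5. Scale by 1: x₀ = -15.
General solution x = x₀ + 44t; reducing mod 44 gives x = 29 (and y = -27).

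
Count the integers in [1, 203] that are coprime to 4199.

167

4199 = 13·17·19. Inclusion–exclusion on these primes:
203 − ⌊203/13⌋ − ⌊203/17⌋ − ⌊203/19⌋ + ⌊203/221⌋ + ⌊203/247⌋ + ⌊203/323⌋ − ⌊203/4199⌋ = 167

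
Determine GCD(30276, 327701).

30276 = 2² · 3² · 29²
327701 = 11 · 31³
Common: 1 = 1

1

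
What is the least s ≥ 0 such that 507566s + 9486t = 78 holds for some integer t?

Reduce mod 9486: 507566s ≡ 78 (mod 9486). With g = gcd(507566, 9486) = 2 dividing 78, divide through: 253783s ≡ 39 (mod 4743).
Since gcd(253783, 4743) = 1, s ≡ 39·(253783)⁻¹ ≡ 2847 (mod 4743). Smallest non-negative: 2847.

2847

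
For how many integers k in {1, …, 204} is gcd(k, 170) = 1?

170 = 2·5·17. Inclusion–exclusion on these primes:
204 − ⌊204/2⌋ − ⌊204/5⌋ − ⌊204/17⌋ + ⌊204/10⌋ + ⌊204/34⌋ + ⌊204/85⌋ − ⌊204/170⌋ = 77

77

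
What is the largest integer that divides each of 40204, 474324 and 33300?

4

gcd(40204, 474324): 474324 = 11·40204 + 32080; 40204 = 1·32080 + 8124; 32080 = 3·8124 + 7708; 8124 = 1·7708 + 416; 7708 = 18·416 + 220; 416 = 1·220 + 196; 220 = 1·196 + 24; 196 = 8·24 + 4; 24 = 6·4 + 0 → 4
gcd(4, 33300): 33300 = 8325·4 + 0 → 4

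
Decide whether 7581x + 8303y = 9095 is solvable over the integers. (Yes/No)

No

By Bézout, 7581x + 8303y = 9095 has integer solutions iff gcd(7581, 8303) | 9095.
Euclid: 8303 = 1·7581 + 722; 7581 = 10·722 + 361; 722 = 2·361 + 0. gcd = 361; 9095 mod 361 = 70. No.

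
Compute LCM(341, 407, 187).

214489

341 = 11 · 31; 407 = 11 · 37; 187 = 11 · 17
lcm takes max exponent of each prime: 11 · 17 · 31 · 37 = 214489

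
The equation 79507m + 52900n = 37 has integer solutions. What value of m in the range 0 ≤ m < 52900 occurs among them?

Reduce mod 52900: 79507m ≡ 37 (mod 52900). With g = gcd(79507, 52900) = 1 dividing 37, divide through: 79507m ≡ 37 (mod 52900).
Since gcd(79507, 52900) = 1, m ≡ 37·(79507)⁻¹ ≡ 39591 (mod 52900). Smallest non-negative: 39591.

39591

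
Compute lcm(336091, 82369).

gcd first: 336091 = 4·82369 + 6615; 82369 = 12·6615 + 2989; 6615 = 2·2989 + 637; 2989 = 4·637 + 441; 637 = 1·441 + 196; 441 = 2·196 + 49; 196 = 4·49 + 0 → gcd = 49
lcm = 336091·82369/gcd = 27683479579/49 = 564968971

564968971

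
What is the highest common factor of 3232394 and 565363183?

Euclid: 565363183 = 174·3232394 + 2926627; 3232394 = 1·2926627 + 305767; 2926627 = 9·305767 + 174724; 305767 = 1·174724 + 131043; 174724 = 1·131043 + 43681; 131043 = 3·43681 + 0. Last nonzero remainder: 43681.

43681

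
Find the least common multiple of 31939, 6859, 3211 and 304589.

lcm(31939, 6859) = 31939·6859/gcd = 219069601/19 = 11529979
lcm(11529979, 3211) = 11529979·3211/gcd = 37022762569/19 = 1948566451
lcm(1948566451, 304589) = 1948566451·304589/gcd = 593511906743639/779 = 761889482341

761889482341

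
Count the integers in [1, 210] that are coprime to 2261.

2261 = 7·17·19. Inclusion–exclusion on these primes:
210 − ⌊210/7⌋ − ⌊210/17⌋ − ⌊210/19⌋ + ⌊210/119⌋ + ⌊210/133⌋ + ⌊210/323⌋ − ⌊210/2261⌋ = 159

159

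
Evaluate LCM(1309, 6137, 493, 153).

lcm(1309, 6137) = 1309·6137/gcd = 8033333/17 = 472549
lcm(472549, 493) = 472549·493/gcd = 232966657/17 = 13703921
lcm(13703921, 153) = 13703921·153/gcd = 2096699913/17 = 123335289

123335289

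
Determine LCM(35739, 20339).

35739 = 3² · 11 · 19²; 20339 = 11 · 43²
max exponents: 3² · 11 · 19² · 43² = 66081411

66081411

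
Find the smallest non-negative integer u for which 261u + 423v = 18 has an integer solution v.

gcd(261, 423) = 9 (Euclid: 423 = 1·261 + 162; 261 = 1·162 + 99; 162 = 1·99 + 63; 99 = 1·63 + 36; 63 = 1·36 + 27; 36 = 1·27 + 9; 27 = 3·9 + 0), and 9 | 18.
Extended Euclid: 261·(13) + 423·(-8) = 9. Scale by 2: u₀ = 26.
General solution u = u₀ + 47t; reducing mod 47 gives u = 26 (and v = -16).

26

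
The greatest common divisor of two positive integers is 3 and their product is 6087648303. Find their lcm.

gcd·lcm = product, so lcm = 6087648303/3 = 2029216101.

2029216101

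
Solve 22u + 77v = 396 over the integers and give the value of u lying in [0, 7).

gcd(22, 77) = 11 (Euclid: 77 = 3·22 + 11; 22 = 2·11 + 0), and 11 | 396.
Extended Euclid: 22·(-3) + 77·(1) = 11. Scale by 36: u₀ = -108.
General solution u = u₀ + 7t; reducing mod 7 gives u = 4 (and v = 4).

4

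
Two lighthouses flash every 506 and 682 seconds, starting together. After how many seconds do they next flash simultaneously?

gcd first: 682 = 1·506 + 176; 506 = 2·176 + 154; 176 = 1·154 + 22; 154 = 7·22 + 0 → gcd = 22
lcm = 506·682/gcd = 345092/22 = 15686

15686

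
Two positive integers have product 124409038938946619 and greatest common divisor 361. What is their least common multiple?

Since gcd(p,q)·lcm(p,q) = pq, lcm = 124409038938946619/361 = 344623376562179.

344623376562179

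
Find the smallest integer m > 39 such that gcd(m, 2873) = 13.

gcd(m, 2873) = 13 forces 13 | m; write m = 13s. Then gcd(13s, 13·221) = 13·gcd(s, 221), so need gcd(s, 221) = 1.
13s > 39 gives s ≥ 4. The least s ≥ 4 coprime to 221 is 4, so m = 13·4 = 52.

52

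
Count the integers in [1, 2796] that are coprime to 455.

Prime factors of 455: 5, 7, 13. Count integers ≤ 2796 divisible by none of them.
By inclusion–exclusion: 2796 − ⌊2796/5⌋ − ⌊2796/7⌋ − ⌊2796/13⌋ + ⌊2796/35⌋ + ⌊2796/65⌋ + ⌊2796/91⌋ − ⌊2796/455⌋ = 1769.

1769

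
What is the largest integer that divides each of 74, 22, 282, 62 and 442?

74 = 2 · 37; 22 = 2 · 11; 282 = 2 · 3 · 47; 62 = 2 · 31; 442 = 2 · 13 · 17
gcd takes min exponent of each prime: 2 = 2

2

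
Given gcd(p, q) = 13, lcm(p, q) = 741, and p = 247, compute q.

39

p·q = gcd·lcm = 13·741 = 9633, so q = 9633/247 = 39.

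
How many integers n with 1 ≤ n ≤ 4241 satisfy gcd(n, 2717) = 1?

Prime factors of 2717: 11, 13, 19. Count integers ≤ 4241 divisible by none of them.
By inclusion–exclusion: 4241 − ⌊4241/11⌋ − ⌊4241/13⌋ − ⌊4241/19⌋ + ⌊4241/143⌋ + ⌊4241/209⌋ + ⌊4241/247⌋ − ⌊4241/2717⌋ = 3372.

3372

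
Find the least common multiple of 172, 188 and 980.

172 = 2² · 43; 188 = 2² · 47; 980 = 2² · 5 · 7²
lcm takes max exponent of each prime: 2² · 5 · 7² · 43 · 47 = 1980580

1980580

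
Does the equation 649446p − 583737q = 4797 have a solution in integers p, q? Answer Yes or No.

No

gcd(649446, 583737): 649446 = 1·583737 + 65709; 583737 = 8·65709 + 58065; 65709 = 1·58065 + 7644; 58065 = 7·7644 + 4557; 7644 = 1·4557 + 3087; 4557 = 1·3087 + 1470; 3087 = 2·1470 + 147; 1470 = 10·147 + 0 → 147
147 does not divide 4797, so a solution does not exist.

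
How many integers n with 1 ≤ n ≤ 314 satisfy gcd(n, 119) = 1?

119 = 7·17. Inclusion–exclusion on these primes:
314 − ⌊314/7⌋ − ⌊314/17⌋ + ⌊314/119⌋ = 254

254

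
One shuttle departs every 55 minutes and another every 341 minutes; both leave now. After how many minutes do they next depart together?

55 = 5 · 11; 341 = 11 · 31
max exponents: 5 · 11 · 31 = 1705

1705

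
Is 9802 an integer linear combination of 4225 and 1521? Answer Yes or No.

By Bézout, 4225x − 1521y = 9802 has integer solutions iff gcd(4225, 1521) | 9802.
Euclid: 4225 = 2·1521 + 1183; 1521 = 1·1183 + 338; 1183 = 3·338 + 169; 338 = 2·169 + 0. gcd = 169; 9802 mod 169 = 0. Yes.

Yes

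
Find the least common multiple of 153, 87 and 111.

164169

153 = 3² · 17; 87 = 3 · 29; 111 = 3 · 37
lcm takes max exponent of each prime: 3² · 17 · 29 · 37 = 164169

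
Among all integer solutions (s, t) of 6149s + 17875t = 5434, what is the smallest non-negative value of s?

91

Reduce mod 17875: 6149s ≡ 5434 (mod 17875). With g = gcd(6149, 17875) = 143 dividing 5434, divide through: 43s ≡ 38 (mod 125).
Since gcd(43, 125) = 1, s ≡ 38·(43)⁻¹ ≡ 91 (mod 125). Smallest non-negative: 91.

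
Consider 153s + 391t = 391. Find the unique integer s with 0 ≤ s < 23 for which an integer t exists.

0

Reduce mod 391: 153s ≡ 391 (mod 391). With g = gcd(153, 391) = 17 dividing 391, divide through: 9s ≡ 23 (mod 23).
Since gcd(9, 23) = 1, s ≡ 23·(9)⁻¹ ≡ 0 (mod 23). Smallest non-negative: 0.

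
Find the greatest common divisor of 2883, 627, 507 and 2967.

2883 = 3 · 31²; 627 = 3 · 11 · 19; 507 = 3 · 13²; 2967 = 3 · 23 · 43
gcd takes min exponent of each prime: 3 = 3

3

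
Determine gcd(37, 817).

1

Euclid: 817 = 22·37 + 3; 37 = 12·3 + 1; 3 = 3·1 + 0. Last nonzero remainder: 1.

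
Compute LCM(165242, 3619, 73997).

165242 = 2 · 7 · 11 · 29 · 37; 3619 = 7 · 11 · 47; 73997 = 7 · 11 · 31²
lcm takes max exponent of each prime: 2 · 7 · 11 · 29 · 31² · 37 · 47 = 7463485414

7463485414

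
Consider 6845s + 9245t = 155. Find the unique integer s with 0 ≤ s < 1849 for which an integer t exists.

1691

gcd(6845, 9245) = 5 (Euclid: 9245 = 1·6845 + 2400; 6845 = 2·2400 + 2045; 2400 = 1·2045 + 355; 2045 = 5·355 + 270; 355 = 1·270 + 85; 270 = 3·85 + 15; 85 = 5·15 + 10; 15 = 1·10 + 5; 10 = 2·5 + 0), and 5 | 155.
Extended Euclid: 6845·(651) + 9245·(-482) = 5. Scale by 31: s₀ = 20181.
General solution s = s₀ + 1849k; reducing mod 1849 gives s = 1691 (and t = -1252).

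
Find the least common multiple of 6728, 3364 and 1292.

6728 = 2³ · 29²; 3364 = 2² · 29²; 1292 = 2² · 17 · 19
lcm takes max exponent of each prime: 2³ · 17 · 19 · 29² = 2173144

2173144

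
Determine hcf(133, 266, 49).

gcd(133, 266): 266 = 2·133 + 0 → 133
gcd(133, 49): 133 = 2·49 + 35; 49 = 1·35 + 14; 35 = 2·14 + 7; 14 = 2·7 + 0 → 7

7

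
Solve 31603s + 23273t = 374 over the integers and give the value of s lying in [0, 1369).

gcd(31603, 23273) = 17 (Euclid: 31603 = 1·23273 + 8330; 23273 = 2·8330 + 6613; 8330 = 1·6613 + 1717; 6613 = 3·1717 + 1462; 1717 = 1·1462 + 255; 1462 = 5·255 + 187; 255 = 1·187 + 68; 187 = 2·68 + 51; 68 = 1·51 + 17; 51 = 3·17 + 0), and 17 | 374.
Extended Euclid: 31603·(366) + 23273·(-497) = 17. Scale by 22: s₀ = 8052.
General solution s = s₀ + 1369k; reducing mod 1369 gives s = 1207 (and t = -1639).

1207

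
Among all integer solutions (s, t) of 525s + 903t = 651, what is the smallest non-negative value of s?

15

Euclid: 903 = 1·525 + 378; 525 = 1·378 + 147; 378 = 2·147 + 84; 147 = 1·84 + 63; 84 = 1·63 + 21; 63 = 3·21 + 0 → gcd = 21; 651 = 21·31.
Back-substitution yields 525·(-12) + 903·(7) = 21, so one solution is s = -12·31 = -372, t = 7·31 = 217.
Solutions in s differ by 903/21 = 43; the one in [0, 43) is -372 mod 43 = 15.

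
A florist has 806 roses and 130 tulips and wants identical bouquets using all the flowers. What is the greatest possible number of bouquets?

Euclid: 806 = 6·130 + 26; 130 = 5·26 + 0. Last nonzero remainder: 26.

26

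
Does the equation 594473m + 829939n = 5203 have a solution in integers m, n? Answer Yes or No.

Yes

By Bézout, 594473m + 829939n = 5203 has integer solutions iff gcd(594473, 829939) | 5203.
Euclid: 829939 = 1·594473 + 235466; 594473 = 2·235466 + 123541; 235466 = 1·123541 + 111925; 123541 = 1·111925 + 11616; 111925 = 9·11616 + 7381; 11616 = 1·7381 + 4235; 7381 = 1·4235 + 3146; 4235 = 1·3146 + 1089; 3146 = 2·1089 + 968; 1089 = 1·968 + 121; 968 = 8·121 + 0. gcd = 121; 5203 mod 121 = 0. Yes.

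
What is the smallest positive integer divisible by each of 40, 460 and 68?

lcm(40, 460) = 40·460/gcd = 18400/20 = 920
lcm(920, 68) = 920·68/gcd = 62560/4 = 15640

15640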